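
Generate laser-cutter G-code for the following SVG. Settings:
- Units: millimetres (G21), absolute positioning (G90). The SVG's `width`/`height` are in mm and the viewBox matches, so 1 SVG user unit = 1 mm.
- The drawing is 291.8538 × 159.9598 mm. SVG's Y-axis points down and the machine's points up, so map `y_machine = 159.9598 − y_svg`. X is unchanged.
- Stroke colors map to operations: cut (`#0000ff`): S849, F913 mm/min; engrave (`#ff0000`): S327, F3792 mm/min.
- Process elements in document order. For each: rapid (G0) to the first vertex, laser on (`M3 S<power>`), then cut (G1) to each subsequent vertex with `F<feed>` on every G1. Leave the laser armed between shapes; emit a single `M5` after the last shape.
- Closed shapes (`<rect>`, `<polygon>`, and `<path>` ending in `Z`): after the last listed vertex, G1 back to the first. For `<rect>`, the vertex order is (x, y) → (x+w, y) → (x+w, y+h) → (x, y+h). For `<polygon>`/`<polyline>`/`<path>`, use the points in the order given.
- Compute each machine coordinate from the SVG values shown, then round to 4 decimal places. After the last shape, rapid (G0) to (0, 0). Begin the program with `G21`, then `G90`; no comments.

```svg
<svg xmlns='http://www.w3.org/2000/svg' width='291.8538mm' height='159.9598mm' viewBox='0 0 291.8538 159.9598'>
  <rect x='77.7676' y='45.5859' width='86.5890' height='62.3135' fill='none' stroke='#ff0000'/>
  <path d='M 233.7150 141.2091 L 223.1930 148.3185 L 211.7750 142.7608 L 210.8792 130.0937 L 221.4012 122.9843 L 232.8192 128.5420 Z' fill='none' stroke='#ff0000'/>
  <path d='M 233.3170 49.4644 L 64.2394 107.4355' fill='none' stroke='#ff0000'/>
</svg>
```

G21
G90
G0 X77.7676 Y114.3739
M3 S327
G1 X164.3566 Y114.3739 F3792
G1 X164.3566 Y52.0604 F3792
G1 X77.7676 Y52.0604 F3792
G1 X77.7676 Y114.3739 F3792
G0 X233.7150 Y18.7507
M3 S327
G1 X223.1930 Y11.6413 F3792
G1 X211.7750 Y17.1990 F3792
G1 X210.8792 Y29.8661 F3792
G1 X221.4012 Y36.9755 F3792
G1 X232.8192 Y31.4178 F3792
G1 X233.7150 Y18.7507 F3792
G0 X233.3170 Y110.4954
M3 S327
G1 X64.2394 Y52.5243 F3792
M5
G0 X0.0000 Y0.0000

viewBox `0 0 291.8538 159.9598` with mm width/height → 1 unit = 1 mm. Flip: y_m = 159.9598 − y_svg.

**Shape 1** — `<rect>` rectangle, stroke `#ff0000` → engrave (S327, F3792). Machine vertices: (77.7676,114.3739) → (164.3566,114.3739) → (164.3566,52.0604) → (77.7676,52.0604) → (77.7676,114.3739). Closed: final G1 returns to the first vertex.

**Shape 2** — `<path>` regular polygon, stroke `#ff0000` → engrave (S327, F3792). Machine vertices: (233.7150,18.7507) → (223.1930,11.6413) → (211.7750,17.1990) → (210.8792,29.8661) → (221.4012,36.9755) → (232.8192,31.4178) → (233.7150,18.7507). Closed: final G1 returns to the first vertex.

**Shape 3** — `<path>` line segment, stroke `#ff0000` → engrave (S327, F3792). Machine vertices: (233.3170,110.4954) → (64.2394,52.5243). Open path.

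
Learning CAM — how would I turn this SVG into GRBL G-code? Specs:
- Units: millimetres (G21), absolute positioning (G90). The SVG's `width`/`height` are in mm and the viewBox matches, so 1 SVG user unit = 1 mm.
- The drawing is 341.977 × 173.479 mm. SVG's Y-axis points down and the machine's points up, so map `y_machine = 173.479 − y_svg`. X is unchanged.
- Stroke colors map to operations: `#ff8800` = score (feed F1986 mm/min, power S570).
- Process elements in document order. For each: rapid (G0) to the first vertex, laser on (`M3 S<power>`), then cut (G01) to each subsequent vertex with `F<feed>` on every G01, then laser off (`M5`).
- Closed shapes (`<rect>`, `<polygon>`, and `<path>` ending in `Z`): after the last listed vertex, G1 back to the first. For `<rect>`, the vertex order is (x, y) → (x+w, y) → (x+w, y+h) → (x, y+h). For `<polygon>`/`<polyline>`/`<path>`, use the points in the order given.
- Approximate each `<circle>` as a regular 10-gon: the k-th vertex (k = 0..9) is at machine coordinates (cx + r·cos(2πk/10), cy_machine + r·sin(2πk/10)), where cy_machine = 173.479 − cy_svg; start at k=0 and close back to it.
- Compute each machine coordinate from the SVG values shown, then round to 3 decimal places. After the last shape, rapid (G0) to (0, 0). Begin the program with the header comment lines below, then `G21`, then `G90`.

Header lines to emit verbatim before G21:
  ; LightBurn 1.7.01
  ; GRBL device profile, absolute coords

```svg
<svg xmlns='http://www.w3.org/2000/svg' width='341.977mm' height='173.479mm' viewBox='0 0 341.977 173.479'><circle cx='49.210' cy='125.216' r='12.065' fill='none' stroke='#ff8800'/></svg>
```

Since the viewBox matches the mm dimensions, user units are millimetres directly. The only transform is the Y-flip y_m = 173.479 − y_svg.

Shape 1 is a circle drawn with `<circle>`. Its stroke #ff8800 means score at S570, F1986. After flipping Y the toolpath is (61.275,48.263) → (58.971,55.355) → (52.938,59.737) → (45.482,59.737) → (39.449,55.355) → (37.145,48.263) → (39.449,41.171) → (45.482,36.789) → (52.938,36.789) → (58.971,41.171) → (61.275,48.263), returning to the start.

; LightBurn 1.7.01
; GRBL device profile, absolute coords
G21
G90
G0 X61.275 Y48.263
M3 S570
G01 X58.971 Y55.355 F1986
G01 X52.938 Y59.737 F1986
G01 X45.482 Y59.737 F1986
G01 X39.449 Y55.355 F1986
G01 X37.145 Y48.263 F1986
G01 X39.449 Y41.171 F1986
G01 X45.482 Y36.789 F1986
G01 X52.938 Y36.789 F1986
G01 X58.971 Y41.171 F1986
G01 X61.275 Y48.263 F1986
M5
G0 X0.000 Y0.000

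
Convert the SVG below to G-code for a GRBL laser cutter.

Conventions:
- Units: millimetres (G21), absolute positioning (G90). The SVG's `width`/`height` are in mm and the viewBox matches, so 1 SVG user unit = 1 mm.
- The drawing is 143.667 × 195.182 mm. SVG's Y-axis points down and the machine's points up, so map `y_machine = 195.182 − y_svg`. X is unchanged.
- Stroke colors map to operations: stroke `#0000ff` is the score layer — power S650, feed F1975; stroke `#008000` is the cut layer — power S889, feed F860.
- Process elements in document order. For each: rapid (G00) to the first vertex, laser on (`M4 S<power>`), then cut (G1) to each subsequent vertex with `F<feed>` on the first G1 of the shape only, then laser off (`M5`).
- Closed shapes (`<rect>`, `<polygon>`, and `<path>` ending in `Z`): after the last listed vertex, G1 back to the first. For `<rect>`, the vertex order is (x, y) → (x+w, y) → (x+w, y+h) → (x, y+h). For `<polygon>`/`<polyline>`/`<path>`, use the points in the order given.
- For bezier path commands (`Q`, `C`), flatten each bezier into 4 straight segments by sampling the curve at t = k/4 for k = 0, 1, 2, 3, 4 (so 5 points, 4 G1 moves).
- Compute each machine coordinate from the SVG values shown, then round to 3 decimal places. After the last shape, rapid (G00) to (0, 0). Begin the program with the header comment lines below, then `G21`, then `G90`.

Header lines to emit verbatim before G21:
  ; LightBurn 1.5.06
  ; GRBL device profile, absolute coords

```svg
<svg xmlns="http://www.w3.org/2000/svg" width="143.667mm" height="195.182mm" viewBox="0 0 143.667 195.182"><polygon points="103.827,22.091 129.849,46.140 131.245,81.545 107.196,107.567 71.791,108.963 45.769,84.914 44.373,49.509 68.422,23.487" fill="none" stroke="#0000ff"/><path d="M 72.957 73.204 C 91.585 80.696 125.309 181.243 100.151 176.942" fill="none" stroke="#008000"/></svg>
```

Since the viewBox matches the mm dimensions, user units are millimetres directly. The only transform is the Y-flip y_m = 195.182 − y_svg.

Shape 1 is a regular polygon drawn with `<polygon>`. Its stroke #0000ff means score at S650, F1975. After flipping Y the toolpath is (103.827,173.091) → (129.849,149.042) → (131.245,113.637) → (107.196,87.615) → (71.791,86.219) → (45.769,110.268) → (44.373,145.673) → (68.422,171.695) → (103.827,173.091), returning to the start.

Shape 2 is a cubic bezier drawn with `<path>`. Its stroke #008000 means cut at S889, F860. After flipping Y the toolpath is (72.957,121.978) → (88.603,102.003) → (102.974,65.687) → (109.135,31.581) → (100.151,18.240).

; LightBurn 1.5.06
; GRBL device profile, absolute coords
G21
G90
G00 X103.827 Y173.091
M4 S650
G1 X129.849 Y149.042 F1975
G1 X131.245 Y113.637
G1 X107.196 Y87.615
G1 X71.791 Y86.219
G1 X45.769 Y110.268
G1 X44.373 Y145.673
G1 X68.422 Y171.695
G1 X103.827 Y173.091
M5
G00 X72.957 Y121.978
M4 S889
G1 X88.603 Y102.003 F860
G1 X102.974 Y65.687
G1 X109.135 Y31.581
G1 X100.151 Y18.240
M5
G00 X0.000 Y0.000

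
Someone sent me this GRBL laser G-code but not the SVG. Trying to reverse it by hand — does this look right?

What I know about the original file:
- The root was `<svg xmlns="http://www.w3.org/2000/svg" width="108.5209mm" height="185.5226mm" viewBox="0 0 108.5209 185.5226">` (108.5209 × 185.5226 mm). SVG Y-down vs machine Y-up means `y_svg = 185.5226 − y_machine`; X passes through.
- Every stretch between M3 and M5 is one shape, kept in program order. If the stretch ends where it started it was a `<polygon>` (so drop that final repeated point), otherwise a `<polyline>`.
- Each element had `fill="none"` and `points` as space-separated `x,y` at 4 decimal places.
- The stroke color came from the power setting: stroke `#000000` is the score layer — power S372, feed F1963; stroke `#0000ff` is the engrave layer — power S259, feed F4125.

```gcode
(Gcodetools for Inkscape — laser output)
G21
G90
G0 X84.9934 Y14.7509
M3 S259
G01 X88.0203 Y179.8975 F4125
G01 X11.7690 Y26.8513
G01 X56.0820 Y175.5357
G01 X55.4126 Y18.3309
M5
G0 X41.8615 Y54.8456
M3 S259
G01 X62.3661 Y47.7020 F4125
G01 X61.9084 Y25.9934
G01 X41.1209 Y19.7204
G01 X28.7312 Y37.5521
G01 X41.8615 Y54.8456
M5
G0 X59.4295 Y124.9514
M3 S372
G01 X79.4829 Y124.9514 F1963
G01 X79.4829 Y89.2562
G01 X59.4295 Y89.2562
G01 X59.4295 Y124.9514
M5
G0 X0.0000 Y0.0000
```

<svg xmlns="http://www.w3.org/2000/svg" width="108.5209mm" height="185.5226mm" viewBox="0 0 108.5209 185.5226">
  <polyline points="84.9934,170.7717 88.0203,5.6251 11.7690,158.6713 56.0820,9.9869 55.4126,167.1917" fill="none" stroke="#0000ff"/>
  <polygon points="41.8615,130.6770 62.3661,137.8206 61.9084,159.5292 41.1209,165.8022 28.7312,147.9705" fill="none" stroke="#0000ff"/>
  <polygon points="59.4295,60.5712 79.4829,60.5712 79.4829,96.2664 59.4295,96.2664" fill="none" stroke="#000000"/>
</svg>

y_svg = 185.5226 − y_m.

[1] S259→`#0000ff` (engrave); open run; points: 84.9934,170.7717 88.0203,5.6251 11.7690,158.6713 56.0820,9.9869 55.4126,167.1917

[2] S259→`#0000ff` (engrave); closed run; points: 41.8615,130.6770 62.3661,137.8206 61.9084,159.5292 41.1209,165.8022 28.7312,147.9705

[3] S372→`#000000` (score); closed run; points: 59.4295,60.5712 79.4829,60.5712 79.4829,96.2664 59.4295,96.2664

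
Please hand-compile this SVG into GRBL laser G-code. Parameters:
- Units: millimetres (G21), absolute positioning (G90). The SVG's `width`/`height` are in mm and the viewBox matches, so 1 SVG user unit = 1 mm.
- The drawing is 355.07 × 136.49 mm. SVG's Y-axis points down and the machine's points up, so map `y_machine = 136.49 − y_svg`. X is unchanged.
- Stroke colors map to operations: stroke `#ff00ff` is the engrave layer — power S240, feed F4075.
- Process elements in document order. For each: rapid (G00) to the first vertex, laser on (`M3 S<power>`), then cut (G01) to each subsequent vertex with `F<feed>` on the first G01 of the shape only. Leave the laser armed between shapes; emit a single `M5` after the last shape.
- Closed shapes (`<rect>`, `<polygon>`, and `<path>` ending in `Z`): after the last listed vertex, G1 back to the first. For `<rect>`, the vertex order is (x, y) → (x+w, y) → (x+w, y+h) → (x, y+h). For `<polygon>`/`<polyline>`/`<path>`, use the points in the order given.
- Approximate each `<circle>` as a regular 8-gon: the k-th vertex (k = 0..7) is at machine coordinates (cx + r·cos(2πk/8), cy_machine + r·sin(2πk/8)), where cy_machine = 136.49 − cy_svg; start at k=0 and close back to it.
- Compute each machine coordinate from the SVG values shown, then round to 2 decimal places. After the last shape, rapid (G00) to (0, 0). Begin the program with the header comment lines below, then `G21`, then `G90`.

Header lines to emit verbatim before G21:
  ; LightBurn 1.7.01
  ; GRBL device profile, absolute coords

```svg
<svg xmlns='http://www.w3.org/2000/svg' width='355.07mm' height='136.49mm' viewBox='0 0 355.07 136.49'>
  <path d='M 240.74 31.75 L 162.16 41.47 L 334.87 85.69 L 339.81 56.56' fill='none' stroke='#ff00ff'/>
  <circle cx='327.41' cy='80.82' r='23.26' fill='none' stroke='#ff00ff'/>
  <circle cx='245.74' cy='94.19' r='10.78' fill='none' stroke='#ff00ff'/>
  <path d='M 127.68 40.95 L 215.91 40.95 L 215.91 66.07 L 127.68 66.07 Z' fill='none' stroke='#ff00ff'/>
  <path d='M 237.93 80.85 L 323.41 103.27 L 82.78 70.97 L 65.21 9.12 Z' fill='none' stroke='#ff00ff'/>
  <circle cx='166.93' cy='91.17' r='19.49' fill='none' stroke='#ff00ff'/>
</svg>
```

Since the viewBox matches the mm dimensions, user units are millimetres directly. The only transform is the Y-flip y_m = 136.49 − y_svg.

Shape 1 is a open polyline drawn with `<path>`. Its stroke #ff00ff means engrave at S240, F4075. After flipping Y the toolpath is (240.74,104.74) → (162.16,95.02) → (334.87,50.80) → (339.81,79.93).

Shape 2 is a circle drawn with `<circle>`. Its stroke #ff00ff means engrave at S240, F4075. After flipping Y the toolpath is (350.67,55.67) → (343.86,72.12) → (327.41,78.93) → (310.96,72.12) → (304.15,55.67) → (310.96,39.22) → (327.41,32.41) → (343.86,39.22) → (350.67,55.67), returning to the start.

Shape 3 is a circle drawn with `<circle>`. Its stroke #ff00ff means engrave at S240, F4075. After flipping Y the toolpath is (256.52,42.30) → (253.36,49.92) → (245.74,53.08) → (238.12,49.92) → (234.96,42.30) → (238.12,34.68) → (245.74,31.52) → (253.36,34.68) → (256.52,42.30), returning to the start.

Shape 4 is a rectangle drawn with `<path>`. Its stroke #ff00ff means engrave at S240, F4075. After flipping Y the toolpath is (127.68,95.54) → (215.91,95.54) → (215.91,70.42) → (127.68,70.42) → (127.68,95.54), returning to the start.

Shape 5 is a closed polygon drawn with `<path>`. Its stroke #ff00ff means engrave at S240, F4075. After flipping Y the toolpath is (237.93,55.64) → (323.41,33.22) → (82.78,65.52) → (65.21,127.37) → (237.93,55.64), returning to the start.

Shape 6 is a circle drawn with `<circle>`. Its stroke #ff00ff means engrave at S240, F4075. After flipping Y the toolpath is (186.42,45.32) → (180.71,59.10) → (166.93,64.81) → (153.15,59.10) → (147.44,45.32) → (153.15,31.54) → (166.93,25.83) → (180.71,31.54) → (186.42,45.32), returning to the start.

; LightBurn 1.7.01
; GRBL device profile, absolute coords
G21
G90
G00 X240.74 Y104.74
M3 S240
G01 X162.16 Y95.02 F4075
G01 X334.87 Y50.80
G01 X339.81 Y79.93
G00 X350.67 Y55.67
M3 S240
G01 X343.86 Y72.12 F4075
G01 X327.41 Y78.93
G01 X310.96 Y72.12
G01 X304.15 Y55.67
G01 X310.96 Y39.22
G01 X327.41 Y32.41
G01 X343.86 Y39.22
G01 X350.67 Y55.67
G00 X256.52 Y42.30
M3 S240
G01 X253.36 Y49.92 F4075
G01 X245.74 Y53.08
G01 X238.12 Y49.92
G01 X234.96 Y42.30
G01 X238.12 Y34.68
G01 X245.74 Y31.52
G01 X253.36 Y34.68
G01 X256.52 Y42.30
G00 X127.68 Y95.54
M3 S240
G01 X215.91 Y95.54 F4075
G01 X215.91 Y70.42
G01 X127.68 Y70.42
G01 X127.68 Y95.54
G00 X237.93 Y55.64
M3 S240
G01 X323.41 Y33.22 F4075
G01 X82.78 Y65.52
G01 X65.21 Y127.37
G01 X237.93 Y55.64
G00 X186.42 Y45.32
M3 S240
G01 X180.71 Y59.10 F4075
G01 X166.93 Y64.81
G01 X153.15 Y59.10
G01 X147.44 Y45.32
G01 X153.15 Y31.54
G01 X166.93 Y25.83
G01 X180.71 Y31.54
G01 X186.42 Y45.32
M5
G00 X0.00 Y0.00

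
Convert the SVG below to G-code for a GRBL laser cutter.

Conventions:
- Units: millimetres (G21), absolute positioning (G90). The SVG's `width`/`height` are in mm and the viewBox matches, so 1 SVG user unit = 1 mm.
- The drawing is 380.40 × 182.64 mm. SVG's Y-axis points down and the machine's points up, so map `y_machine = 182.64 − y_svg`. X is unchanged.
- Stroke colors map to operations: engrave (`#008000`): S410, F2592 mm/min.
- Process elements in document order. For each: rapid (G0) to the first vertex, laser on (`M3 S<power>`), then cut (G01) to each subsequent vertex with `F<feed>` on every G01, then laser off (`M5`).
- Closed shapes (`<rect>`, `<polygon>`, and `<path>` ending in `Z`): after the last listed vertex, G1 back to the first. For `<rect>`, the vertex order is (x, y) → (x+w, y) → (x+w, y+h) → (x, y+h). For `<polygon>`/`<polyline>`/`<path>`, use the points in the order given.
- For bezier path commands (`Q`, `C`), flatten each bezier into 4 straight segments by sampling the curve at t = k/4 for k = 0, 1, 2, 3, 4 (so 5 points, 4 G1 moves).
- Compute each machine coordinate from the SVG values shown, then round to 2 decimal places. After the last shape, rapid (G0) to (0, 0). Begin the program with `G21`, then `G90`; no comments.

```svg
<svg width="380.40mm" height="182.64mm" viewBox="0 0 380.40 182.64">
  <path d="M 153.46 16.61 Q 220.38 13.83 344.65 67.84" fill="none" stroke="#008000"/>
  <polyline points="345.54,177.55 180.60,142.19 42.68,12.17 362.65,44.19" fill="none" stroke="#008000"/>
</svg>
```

G21
G90
G0 X153.46 Y166.03
M3 S410
G01 X190.50 Y163.87 F2592
G01 X234.72 Y154.61 F2592
G01 X286.10 Y138.26 F2592
G01 X344.65 Y114.80 F2592
M5
G0 X345.54 Y5.09
M3 S410
G01 X180.60 Y40.45 F2592
G01 X42.68 Y170.47 F2592
G01 X362.65 Y138.45 F2592
M5
G0 X0.00 Y0.00

1 u = 1 mm; y_m = 182.64 − y.

[1] `<path>` quadratic bezier, #008000→engrave S410 F2592: (153.46,166.03) → (190.50,163.87) → (234.72,154.61) → (286.10,138.26) → (344.65,114.80)

[2] `<polyline>` open polyline, #008000→engrave S410 F2592: (345.54,5.09) → (180.60,40.45) → (42.68,170.47) → (362.65,138.45)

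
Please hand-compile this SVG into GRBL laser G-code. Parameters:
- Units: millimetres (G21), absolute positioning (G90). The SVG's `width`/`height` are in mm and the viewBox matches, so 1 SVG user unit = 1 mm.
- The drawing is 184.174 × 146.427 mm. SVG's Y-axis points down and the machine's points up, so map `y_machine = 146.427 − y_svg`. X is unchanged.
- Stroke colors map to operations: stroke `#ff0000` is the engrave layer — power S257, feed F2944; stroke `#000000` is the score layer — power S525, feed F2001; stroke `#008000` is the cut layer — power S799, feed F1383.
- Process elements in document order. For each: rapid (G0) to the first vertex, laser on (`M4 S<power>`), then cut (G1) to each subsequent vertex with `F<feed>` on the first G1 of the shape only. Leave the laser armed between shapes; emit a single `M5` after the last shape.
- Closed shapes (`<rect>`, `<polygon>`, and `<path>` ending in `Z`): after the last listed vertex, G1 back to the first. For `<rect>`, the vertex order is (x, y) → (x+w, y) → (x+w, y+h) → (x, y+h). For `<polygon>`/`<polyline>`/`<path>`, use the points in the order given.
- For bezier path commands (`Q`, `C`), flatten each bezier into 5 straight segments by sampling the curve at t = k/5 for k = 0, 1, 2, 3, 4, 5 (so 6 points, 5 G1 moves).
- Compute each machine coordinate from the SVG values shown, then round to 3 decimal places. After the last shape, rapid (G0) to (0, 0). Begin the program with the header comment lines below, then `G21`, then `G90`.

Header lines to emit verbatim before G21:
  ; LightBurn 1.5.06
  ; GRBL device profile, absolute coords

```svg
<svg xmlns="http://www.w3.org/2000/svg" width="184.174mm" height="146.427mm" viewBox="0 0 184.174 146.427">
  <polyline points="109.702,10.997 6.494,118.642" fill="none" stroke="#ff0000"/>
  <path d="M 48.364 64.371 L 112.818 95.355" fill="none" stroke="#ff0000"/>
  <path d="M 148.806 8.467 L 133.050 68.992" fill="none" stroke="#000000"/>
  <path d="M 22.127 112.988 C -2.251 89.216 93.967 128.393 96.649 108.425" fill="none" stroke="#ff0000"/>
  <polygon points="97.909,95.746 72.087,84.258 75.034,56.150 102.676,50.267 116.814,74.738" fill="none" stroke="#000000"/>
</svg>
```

Since the viewBox matches the mm dimensions, user units are millimetres directly. The only transform is the Y-flip y_m = 146.427 − y_svg.

Shape 1 is a line segment drawn with `<polyline>`. Its stroke #ff0000 means engrave at S257, F2944. After flipping Y the toolpath is (109.702,135.430) → (6.494,27.785).

Shape 2 is a line segment drawn with `<path>`. Its stroke #ff0000 means engrave at S257, F2944. After flipping Y the toolpath is (48.364,82.056) → (112.818,51.072).

Shape 3 is a line segment drawn with `<path>`. Its stroke #000000 means score at S525, F2001. After flipping Y the toolpath is (148.806,137.960) → (133.050,77.435).

Shape 4 is a cubic bezier drawn with `<path>`. Its stroke #ff0000 means engrave at S257, F2944. After flipping Y the toolpath is (22.127,33.439) → (20.259,41.125) → (37.055,39.564) → (62.238,34.616) → (85.529,32.142) → (96.649,38.002).

Shape 5 is a regular polygon drawn with `<polygon>`. Its stroke #000000 means score at S525, F2001. After flipping Y the toolpath is (97.909,50.681) → (72.087,62.169) → (75.034,90.277) → (102.676,96.160) → (116.814,71.689) → (97.909,50.681), returning to the start.

; LightBurn 1.5.06
; GRBL device profile, absolute coords
G21
G90
G0 X109.702 Y135.430
M4 S257
G1 X6.494 Y27.785 F2944
G0 X48.364 Y82.056
M4 S257
G1 X112.818 Y51.072 F2944
G0 X148.806 Y137.960
M4 S525
G1 X133.050 Y77.435 F2001
G0 X22.127 Y33.439
M4 S257
G1 X20.259 Y41.125 F2944
G1 X37.055 Y39.564
G1 X62.238 Y34.616
G1 X85.529 Y32.142
G1 X96.649 Y38.002
G0 X97.909 Y50.681
M4 S525
G1 X72.087 Y62.169 F2001
G1 X75.034 Y90.277
G1 X102.676 Y96.160
G1 X116.814 Y71.689
G1 X97.909 Y50.681
M5
G0 X0.000 Y0.000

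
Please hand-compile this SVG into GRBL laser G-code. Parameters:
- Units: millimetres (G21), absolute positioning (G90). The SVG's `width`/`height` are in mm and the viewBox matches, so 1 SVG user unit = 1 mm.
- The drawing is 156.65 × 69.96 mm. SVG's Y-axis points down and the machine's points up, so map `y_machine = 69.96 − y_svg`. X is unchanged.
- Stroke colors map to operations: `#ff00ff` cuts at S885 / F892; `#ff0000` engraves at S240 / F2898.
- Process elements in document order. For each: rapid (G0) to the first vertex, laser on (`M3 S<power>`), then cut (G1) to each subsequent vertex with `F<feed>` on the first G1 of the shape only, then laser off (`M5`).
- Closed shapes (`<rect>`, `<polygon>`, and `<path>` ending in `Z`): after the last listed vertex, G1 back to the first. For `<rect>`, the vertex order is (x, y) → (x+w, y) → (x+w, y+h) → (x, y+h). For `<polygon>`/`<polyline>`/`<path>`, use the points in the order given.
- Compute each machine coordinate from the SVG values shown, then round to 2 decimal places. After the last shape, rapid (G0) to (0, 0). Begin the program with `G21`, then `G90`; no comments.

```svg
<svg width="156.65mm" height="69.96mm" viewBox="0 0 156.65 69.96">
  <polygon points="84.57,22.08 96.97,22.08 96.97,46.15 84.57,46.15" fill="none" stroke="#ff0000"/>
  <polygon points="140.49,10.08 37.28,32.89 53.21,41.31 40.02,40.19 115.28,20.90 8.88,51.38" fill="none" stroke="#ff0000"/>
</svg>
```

1 u = 1 mm; y_m = 69.96 − y.

[1] `<polygon>` rectangle, #ff0000→engrave S240 F2898: (84.57,47.88) → (96.97,47.88) → (96.97,23.81) → (84.57,23.81) → (84.57,47.88) (closed)

[2] `<polygon>` closed polygon, #ff0000→engrave S240 F2898: (140.49,59.88) → (37.28,37.07) → (53.21,28.65) → (40.02,29.77) → (115.28,49.06) → (8.88,18.58) → (140.49,59.88) (closed)

G21
G90
G0 X84.57 Y47.88
M3 S240
G1 X96.97 Y47.88 F2898
G1 X96.97 Y23.81
G1 X84.57 Y23.81
G1 X84.57 Y47.88
M5
G0 X140.49 Y59.88
M3 S240
G1 X37.28 Y37.07 F2898
G1 X53.21 Y28.65
G1 X40.02 Y29.77
G1 X115.28 Y49.06
G1 X8.88 Y18.58
G1 X140.49 Y59.88
M5
G0 X0.00 Y0.00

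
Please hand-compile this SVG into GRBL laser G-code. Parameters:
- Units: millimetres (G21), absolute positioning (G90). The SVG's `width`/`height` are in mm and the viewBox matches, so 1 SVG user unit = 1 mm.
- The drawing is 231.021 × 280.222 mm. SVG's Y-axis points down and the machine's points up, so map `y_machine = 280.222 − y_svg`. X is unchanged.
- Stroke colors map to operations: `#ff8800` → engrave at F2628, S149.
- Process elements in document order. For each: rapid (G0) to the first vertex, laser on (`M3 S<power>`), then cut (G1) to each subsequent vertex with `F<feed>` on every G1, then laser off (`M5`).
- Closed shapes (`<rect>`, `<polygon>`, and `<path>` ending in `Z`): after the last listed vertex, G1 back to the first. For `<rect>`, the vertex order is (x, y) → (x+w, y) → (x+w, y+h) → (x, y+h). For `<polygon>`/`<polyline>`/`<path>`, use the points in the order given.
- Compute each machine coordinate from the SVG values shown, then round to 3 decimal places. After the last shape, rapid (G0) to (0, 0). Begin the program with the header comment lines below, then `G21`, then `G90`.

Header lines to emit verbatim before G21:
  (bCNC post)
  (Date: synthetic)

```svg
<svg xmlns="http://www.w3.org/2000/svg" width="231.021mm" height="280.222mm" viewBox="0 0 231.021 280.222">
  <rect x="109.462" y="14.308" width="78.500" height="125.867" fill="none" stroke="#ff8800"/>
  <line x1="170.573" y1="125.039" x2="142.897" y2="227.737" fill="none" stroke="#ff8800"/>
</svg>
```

1 u = 1 mm; y_m = 280.222 − y.

[1] `<rect>` rectangle, #ff8800→engrave S149 F2628: (109.462,265.914) → (187.962,265.914) → (187.962,140.047) → (109.462,140.047) → (109.462,265.914) (closed)

[2] `<line>` line segment, #ff8800→engrave S149 F2628: (170.573,155.183) → (142.897,52.485)

(bCNC post)
(Date: synthetic)
G21
G90
G0 X109.462 Y265.914
M3 S149
G1 X187.962 Y265.914 F2628
G1 X187.962 Y140.047 F2628
G1 X109.462 Y140.047 F2628
G1 X109.462 Y265.914 F2628
M5
G0 X170.573 Y155.183
M3 S149
G1 X142.897 Y52.485 F2628
M5
G0 X0.000 Y0.000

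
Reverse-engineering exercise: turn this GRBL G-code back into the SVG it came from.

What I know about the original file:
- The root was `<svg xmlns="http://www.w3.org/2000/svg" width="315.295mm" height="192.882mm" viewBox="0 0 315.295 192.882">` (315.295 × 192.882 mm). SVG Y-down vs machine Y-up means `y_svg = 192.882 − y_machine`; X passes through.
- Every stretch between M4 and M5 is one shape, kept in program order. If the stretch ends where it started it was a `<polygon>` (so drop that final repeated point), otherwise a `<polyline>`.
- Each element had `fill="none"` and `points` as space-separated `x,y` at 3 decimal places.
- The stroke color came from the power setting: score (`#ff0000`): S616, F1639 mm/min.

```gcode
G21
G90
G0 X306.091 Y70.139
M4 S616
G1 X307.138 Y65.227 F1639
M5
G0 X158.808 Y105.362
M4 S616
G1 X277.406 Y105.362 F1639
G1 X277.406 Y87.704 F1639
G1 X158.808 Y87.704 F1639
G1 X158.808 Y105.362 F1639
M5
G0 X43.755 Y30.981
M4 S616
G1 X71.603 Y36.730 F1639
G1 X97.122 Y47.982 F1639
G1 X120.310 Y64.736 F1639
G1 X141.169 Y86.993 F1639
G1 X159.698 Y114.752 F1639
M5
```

<svg xmlns="http://www.w3.org/2000/svg" width="315.295mm" height="192.882mm" viewBox="0 0 315.295 192.882">
  <polyline points="306.091,122.743 307.138,127.655" fill="none" stroke="#ff0000"/>
  <polygon points="158.808,87.520 277.406,87.520 277.406,105.178 158.808,105.178" fill="none" stroke="#ff0000"/>
  <polyline points="43.755,161.901 71.603,156.152 97.122,144.900 120.310,128.146 141.169,105.889 159.698,78.130" fill="none" stroke="#ff0000"/>
</svg>

y_svg = 192.882 − y_m. Every run uses S616, so all elements get stroke `#ff0000` (score).

[1] open run; points: 306.091,122.743 307.138,127.655

[2] closed run; points: 158.808,87.520 277.406,87.520 277.406,105.178 158.808,105.178

[3] open run; points: 43.755,161.901 71.603,156.152 97.122,144.900 120.310,128.146 141.169,105.889 159.698,78.130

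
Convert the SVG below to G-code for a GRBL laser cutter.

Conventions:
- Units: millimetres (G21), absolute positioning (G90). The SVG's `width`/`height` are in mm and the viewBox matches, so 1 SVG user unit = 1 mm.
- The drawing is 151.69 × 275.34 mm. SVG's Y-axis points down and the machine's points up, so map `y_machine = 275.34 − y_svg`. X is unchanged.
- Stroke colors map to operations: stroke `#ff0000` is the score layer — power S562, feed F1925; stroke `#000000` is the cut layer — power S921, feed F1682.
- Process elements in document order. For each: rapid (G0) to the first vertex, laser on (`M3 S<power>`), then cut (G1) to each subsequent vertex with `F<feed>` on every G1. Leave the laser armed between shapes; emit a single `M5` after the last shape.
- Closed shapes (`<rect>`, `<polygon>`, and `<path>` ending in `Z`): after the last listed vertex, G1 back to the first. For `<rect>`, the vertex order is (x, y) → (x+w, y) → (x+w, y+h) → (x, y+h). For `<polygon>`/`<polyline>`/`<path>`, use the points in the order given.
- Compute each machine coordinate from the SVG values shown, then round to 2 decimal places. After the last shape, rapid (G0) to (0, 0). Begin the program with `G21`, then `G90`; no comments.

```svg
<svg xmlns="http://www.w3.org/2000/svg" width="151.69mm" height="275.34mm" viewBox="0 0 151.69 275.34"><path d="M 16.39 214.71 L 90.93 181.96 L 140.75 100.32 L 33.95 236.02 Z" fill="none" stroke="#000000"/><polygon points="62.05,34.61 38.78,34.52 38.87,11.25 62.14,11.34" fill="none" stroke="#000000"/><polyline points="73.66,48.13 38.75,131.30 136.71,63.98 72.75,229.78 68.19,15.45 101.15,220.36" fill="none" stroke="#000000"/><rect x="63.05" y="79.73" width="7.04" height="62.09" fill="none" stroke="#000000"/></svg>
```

1 u = 1 mm; y_m = 275.34 − y.

[1] `<path>` closed polygon, #000000→cut S921 F1682: (16.39,60.63) → (90.93,93.38) → (140.75,175.02) → (33.95,39.32) → (16.39,60.63) (closed)

[2] `<polygon>` regular polygon, #000000→cut S921 F1682: (62.05,240.73) → (38.78,240.82) → (38.87,264.09) → (62.14,264.00) → (62.05,240.73) (closed)

[3] `<polyline>` open polyline, #000000→cut S921 F1682: (73.66,227.21) → (38.75,144.04) → (136.71,211.36) → (72.75,45.56) → (68.19,259.89) → (101.15,54.98)

[4] `<rect>` rectangle, #000000→cut S921 F1682: (63.05,195.61) → (70.09,195.61) → (70.09,133.52) → (63.05,133.52) → (63.05,195.61) (closed)

G21
G90
G0 X16.39 Y60.63
M3 S921
G1 X90.93 Y93.38 F1682
G1 X140.75 Y175.02 F1682
G1 X33.95 Y39.32 F1682
G1 X16.39 Y60.63 F1682
G0 X62.05 Y240.73
M3 S921
G1 X38.78 Y240.82 F1682
G1 X38.87 Y264.09 F1682
G1 X62.14 Y264.00 F1682
G1 X62.05 Y240.73 F1682
G0 X73.66 Y227.21
M3 S921
G1 X38.75 Y144.04 F1682
G1 X136.71 Y211.36 F1682
G1 X72.75 Y45.56 F1682
G1 X68.19 Y259.89 F1682
G1 X101.15 Y54.98 F1682
G0 X63.05 Y195.61
M3 S921
G1 X70.09 Y195.61 F1682
G1 X70.09 Y133.52 F1682
G1 X63.05 Y133.52 F1682
G1 X63.05 Y195.61 F1682
M5
G0 X0.00 Y0.00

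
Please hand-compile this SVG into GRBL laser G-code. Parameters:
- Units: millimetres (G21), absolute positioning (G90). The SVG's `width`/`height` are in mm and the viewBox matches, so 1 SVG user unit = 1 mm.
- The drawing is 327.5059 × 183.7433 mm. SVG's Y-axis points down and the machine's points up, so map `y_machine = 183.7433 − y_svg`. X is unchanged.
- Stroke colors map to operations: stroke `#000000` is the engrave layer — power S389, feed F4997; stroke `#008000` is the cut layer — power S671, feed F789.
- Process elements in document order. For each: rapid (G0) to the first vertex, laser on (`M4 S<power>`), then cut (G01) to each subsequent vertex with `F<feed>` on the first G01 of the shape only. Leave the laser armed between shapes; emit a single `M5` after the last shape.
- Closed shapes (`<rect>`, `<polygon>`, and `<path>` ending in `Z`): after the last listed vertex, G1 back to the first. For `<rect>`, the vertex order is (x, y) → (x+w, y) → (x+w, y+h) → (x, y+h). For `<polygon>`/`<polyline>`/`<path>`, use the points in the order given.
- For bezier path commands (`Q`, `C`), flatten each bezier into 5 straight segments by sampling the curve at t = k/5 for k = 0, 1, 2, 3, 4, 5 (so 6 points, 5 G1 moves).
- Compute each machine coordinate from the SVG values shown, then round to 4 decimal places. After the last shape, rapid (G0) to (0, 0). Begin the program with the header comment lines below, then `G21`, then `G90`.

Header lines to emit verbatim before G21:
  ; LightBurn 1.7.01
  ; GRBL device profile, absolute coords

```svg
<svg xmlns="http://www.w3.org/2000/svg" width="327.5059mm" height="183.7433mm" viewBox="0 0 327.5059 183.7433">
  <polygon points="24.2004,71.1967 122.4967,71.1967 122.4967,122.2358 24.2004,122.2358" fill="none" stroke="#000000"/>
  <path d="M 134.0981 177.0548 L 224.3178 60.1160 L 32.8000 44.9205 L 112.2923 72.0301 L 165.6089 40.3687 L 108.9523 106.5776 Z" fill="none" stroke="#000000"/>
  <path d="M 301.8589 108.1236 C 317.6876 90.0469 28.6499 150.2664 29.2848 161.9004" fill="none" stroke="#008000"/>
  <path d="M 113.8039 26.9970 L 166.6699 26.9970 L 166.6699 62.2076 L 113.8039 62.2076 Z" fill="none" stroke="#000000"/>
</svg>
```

; LightBurn 1.7.01
; GRBL device profile, absolute coords
G21
G90
G0 X24.2004 Y112.5466
M4 S389
G01 X122.4967 Y112.5466 F4997
G01 X122.4967 Y61.5075
G01 X24.2004 Y61.5075
G01 X24.2004 Y112.5466
G0 X134.0981 Y6.6885
M4 S389
G01 X224.3178 Y123.6273 F4997
G01 X32.8000 Y138.8228
G01 X112.2923 Y111.7132
G01 X165.6089 Y143.3746
G01 X108.9523 Y77.1657
G01 X134.0981 Y6.6885
G0 X301.8589 Y75.6197
M4 S671
G01 X279.5285 Y78.0852 F789
G01 X212.5680 Y67.8500
G01 X129.5153 Y51.0043
G01 X58.9083 Y33.6385
G01 X29.2848 Y21.8429
G0 X113.8039 Y156.7463
M4 S389
G01 X166.6699 Y156.7463 F4997
G01 X166.6699 Y121.5357
G01 X113.8039 Y121.5357
G01 X113.8039 Y156.7463
M5
G0 X0.0000 Y0.0000

1 u = 1 mm; y_m = 183.7433 − y.

[1] `<polygon>` rectangle, #000000→engrave S389 F4997: (24.2004,112.5466) → (122.4967,112.5466) → (122.4967,61.5075) → (24.2004,61.5075) → (24.2004,112.5466) (closed)

[2] `<path>` closed polygon, #000000→engrave S389 F4997: (134.0981,6.6885) → (224.3178,123.6273) → (32.8000,138.8228) → (112.2923,111.7132) → (165.6089,143.3746) → (108.9523,77.1657) → (134.0981,6.6885) (closed)

[3] `<path>` cubic bezier, #008000→cut S671 F789: (301.8589,75.6197) → (279.5285,78.0852) → (212.5680,67.8500) → (129.5153,51.0043) → (58.9083,33.6385) → (29.2848,21.8429)

[4] `<path>` rectangle, #000000→engrave S389 F4997: (113.8039,156.7463) → (166.6699,156.7463) → (166.6699,121.5357) → (113.8039,121.5357) → (113.8039,156.7463) (closed)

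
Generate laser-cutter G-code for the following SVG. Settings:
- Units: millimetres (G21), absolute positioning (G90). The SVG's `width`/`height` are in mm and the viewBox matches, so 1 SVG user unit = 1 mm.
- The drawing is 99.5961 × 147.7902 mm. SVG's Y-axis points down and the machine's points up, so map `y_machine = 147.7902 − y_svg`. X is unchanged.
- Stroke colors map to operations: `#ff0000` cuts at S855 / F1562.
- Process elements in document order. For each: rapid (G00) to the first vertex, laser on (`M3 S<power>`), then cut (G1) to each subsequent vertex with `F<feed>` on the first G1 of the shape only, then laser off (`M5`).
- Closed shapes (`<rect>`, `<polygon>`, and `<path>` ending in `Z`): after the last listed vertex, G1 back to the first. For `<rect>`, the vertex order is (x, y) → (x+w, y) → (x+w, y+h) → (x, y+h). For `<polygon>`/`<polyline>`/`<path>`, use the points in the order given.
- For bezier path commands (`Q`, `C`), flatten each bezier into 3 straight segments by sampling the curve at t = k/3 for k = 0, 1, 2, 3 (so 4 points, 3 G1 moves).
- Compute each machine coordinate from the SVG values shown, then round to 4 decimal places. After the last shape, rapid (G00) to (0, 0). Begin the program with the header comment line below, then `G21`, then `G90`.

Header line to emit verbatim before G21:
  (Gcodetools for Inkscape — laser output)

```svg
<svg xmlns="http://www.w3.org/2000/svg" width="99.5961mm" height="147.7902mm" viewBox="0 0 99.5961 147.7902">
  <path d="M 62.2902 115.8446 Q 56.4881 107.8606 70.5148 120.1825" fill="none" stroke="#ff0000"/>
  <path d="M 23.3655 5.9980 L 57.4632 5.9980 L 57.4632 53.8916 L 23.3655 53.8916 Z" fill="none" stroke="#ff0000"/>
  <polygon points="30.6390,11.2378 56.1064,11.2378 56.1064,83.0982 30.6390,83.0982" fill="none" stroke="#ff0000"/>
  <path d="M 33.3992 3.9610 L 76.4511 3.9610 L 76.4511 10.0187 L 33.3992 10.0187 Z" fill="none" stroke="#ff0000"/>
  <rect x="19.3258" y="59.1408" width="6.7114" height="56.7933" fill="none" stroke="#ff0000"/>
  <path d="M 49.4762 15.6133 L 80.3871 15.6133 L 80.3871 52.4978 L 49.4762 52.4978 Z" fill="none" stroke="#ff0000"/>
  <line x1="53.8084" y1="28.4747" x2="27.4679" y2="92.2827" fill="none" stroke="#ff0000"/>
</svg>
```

1 u = 1 mm; y_m = 147.7902 − y.

[1] `<path>` quadratic bezier, #ff0000→cut S855 F1562: (62.2902,31.9456) → (60.6253,35.0121) → (63.3669,33.5661) → (70.5148,27.6077)

[2] `<path>` rectangle, #ff0000→cut S855 F1562: (23.3655,141.7922) → (57.4632,141.7922) → (57.4632,93.8986) → (23.3655,93.8986) → (23.3655,141.7922) (closed)

[3] `<polygon>` rectangle, #ff0000→cut S855 F1562: (30.6390,136.5524) → (56.1064,136.5524) → (56.1064,64.6920) → (30.6390,64.6920) → (30.6390,136.5524) (closed)

[4] `<path>` rectangle, #ff0000→cut S855 F1562: (33.3992,143.8292) → (76.4511,143.8292) → (76.4511,137.7715) → (33.3992,137.7715) → (33.3992,143.8292) (closed)

[5] `<rect>` rectangle, #ff0000→cut S855 F1562: (19.3258,88.6494) → (26.0372,88.6494) → (26.0372,31.8561) → (19.3258,31.8561) → (19.3258,88.6494) (closed)

[6] `<path>` rectangle, #ff0000→cut S855 F1562: (49.4762,132.1769) → (80.3871,132.1769) → (80.3871,95.2924) → (49.4762,95.2924) → (49.4762,132.1769) (closed)

[7] `<line>` line segment, #ff0000→cut S855 F1562: (53.8084,119.3155) → (27.4679,55.5075)

(Gcodetools for Inkscape — laser output)
G21
G90
G00 X62.2902 Y31.9456
M3 S855
G1 X60.6253 Y35.0121 F1562
G1 X63.3669 Y33.5661
G1 X70.5148 Y27.6077
M5
G00 X23.3655 Y141.7922
M3 S855
G1 X57.4632 Y141.7922 F1562
G1 X57.4632 Y93.8986
G1 X23.3655 Y93.8986
G1 X23.3655 Y141.7922
M5
G00 X30.6390 Y136.5524
M3 S855
G1 X56.1064 Y136.5524 F1562
G1 X56.1064 Y64.6920
G1 X30.6390 Y64.6920
G1 X30.6390 Y136.5524
M5
G00 X33.3992 Y143.8292
M3 S855
G1 X76.4511 Y143.8292 F1562
G1 X76.4511 Y137.7715
G1 X33.3992 Y137.7715
G1 X33.3992 Y143.8292
M5
G00 X19.3258 Y88.6494
M3 S855
G1 X26.0372 Y88.6494 F1562
G1 X26.0372 Y31.8561
G1 X19.3258 Y31.8561
G1 X19.3258 Y88.6494
M5
G00 X49.4762 Y132.1769
M3 S855
G1 X80.3871 Y132.1769 F1562
G1 X80.3871 Y95.2924
G1 X49.4762 Y95.2924
G1 X49.4762 Y132.1769
M5
G00 X53.8084 Y119.3155
M3 S855
G1 X27.4679 Y55.5075 F1562
M5
G00 X0.0000 Y0.0000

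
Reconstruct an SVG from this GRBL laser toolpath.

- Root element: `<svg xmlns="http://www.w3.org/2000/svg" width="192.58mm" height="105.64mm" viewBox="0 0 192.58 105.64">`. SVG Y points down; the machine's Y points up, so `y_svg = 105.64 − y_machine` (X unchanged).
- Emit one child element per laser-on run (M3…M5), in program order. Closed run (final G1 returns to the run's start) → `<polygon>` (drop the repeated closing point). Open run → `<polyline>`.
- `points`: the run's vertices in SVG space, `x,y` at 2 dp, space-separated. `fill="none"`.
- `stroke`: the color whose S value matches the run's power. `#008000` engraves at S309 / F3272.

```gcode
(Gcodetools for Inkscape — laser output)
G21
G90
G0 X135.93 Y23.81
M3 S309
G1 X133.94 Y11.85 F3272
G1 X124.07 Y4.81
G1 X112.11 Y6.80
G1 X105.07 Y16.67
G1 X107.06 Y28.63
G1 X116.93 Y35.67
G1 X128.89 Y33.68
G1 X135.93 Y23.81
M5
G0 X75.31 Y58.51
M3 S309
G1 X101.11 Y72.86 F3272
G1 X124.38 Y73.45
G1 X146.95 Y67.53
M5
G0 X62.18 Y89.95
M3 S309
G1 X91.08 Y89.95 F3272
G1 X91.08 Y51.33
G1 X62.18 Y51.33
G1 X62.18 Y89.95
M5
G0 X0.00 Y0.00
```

y_svg = 105.64 − y_m. Every run uses S309, so all elements get stroke `#008000` (engrave).

[1] closed run; points: 135.93,81.83 133.94,93.79 124.07,100.83 112.11,98.84 105.07,88.97 107.06,77.01 116.93,69.97 128.89,71.96

[2] open run; points: 75.31,47.13 101.11,32.78 124.38,32.19 146.95,38.11

[3] closed run; points: 62.18,15.69 91.08,15.69 91.08,54.31 62.18,54.31

<svg xmlns="http://www.w3.org/2000/svg" width="192.58mm" height="105.64mm" viewBox="0 0 192.58 105.64">
  <polygon points="135.93,81.83 133.94,93.79 124.07,100.83 112.11,98.84 105.07,88.97 107.06,77.01 116.93,69.97 128.89,71.96" fill="none" stroke="#008000"/>
  <polyline points="75.31,47.13 101.11,32.78 124.38,32.19 146.95,38.11" fill="none" stroke="#008000"/>
  <polygon points="62.18,15.69 91.08,15.69 91.08,54.31 62.18,54.31" fill="none" stroke="#008000"/>
</svg>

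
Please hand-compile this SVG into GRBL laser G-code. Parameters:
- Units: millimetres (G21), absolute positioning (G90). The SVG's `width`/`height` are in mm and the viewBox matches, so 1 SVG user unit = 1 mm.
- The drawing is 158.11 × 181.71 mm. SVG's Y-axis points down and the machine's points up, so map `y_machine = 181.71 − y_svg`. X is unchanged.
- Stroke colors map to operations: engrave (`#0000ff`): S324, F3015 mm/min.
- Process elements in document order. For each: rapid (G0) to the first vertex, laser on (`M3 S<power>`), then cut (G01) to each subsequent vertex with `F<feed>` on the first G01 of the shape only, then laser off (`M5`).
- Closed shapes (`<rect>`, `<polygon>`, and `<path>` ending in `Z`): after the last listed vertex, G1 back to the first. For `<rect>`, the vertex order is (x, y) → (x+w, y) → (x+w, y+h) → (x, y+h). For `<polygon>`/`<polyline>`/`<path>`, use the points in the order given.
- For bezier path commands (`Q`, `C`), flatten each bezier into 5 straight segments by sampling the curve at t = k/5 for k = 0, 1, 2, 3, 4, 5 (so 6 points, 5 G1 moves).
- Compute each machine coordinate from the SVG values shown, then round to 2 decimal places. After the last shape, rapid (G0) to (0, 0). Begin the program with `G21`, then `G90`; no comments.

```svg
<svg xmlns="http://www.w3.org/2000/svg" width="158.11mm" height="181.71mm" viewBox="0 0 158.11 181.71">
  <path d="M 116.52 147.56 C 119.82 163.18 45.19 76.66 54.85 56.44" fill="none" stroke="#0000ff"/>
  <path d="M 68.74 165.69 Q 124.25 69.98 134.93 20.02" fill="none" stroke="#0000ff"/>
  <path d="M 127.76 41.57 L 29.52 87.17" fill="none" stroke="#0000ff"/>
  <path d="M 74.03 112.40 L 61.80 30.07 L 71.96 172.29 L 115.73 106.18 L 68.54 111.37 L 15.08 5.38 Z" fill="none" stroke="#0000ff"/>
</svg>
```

G21
G90
G0 X116.52 Y34.15
M3 S324
G01 X110.45 Y35.69 F3015
G01 X93.46 Y53.65
G01 X73.34 Y79.96
G01 X57.87 Y106.53
G01 X54.85 Y125.27
M5
G0 X68.74 Y16.02
M3 S324
G01 X89.15 Y52.47 F3015
G01 X105.98 Y85.27
G01 X119.21 Y114.40
G01 X128.86 Y139.88
G01 X134.93 Y161.69
M5
G0 X127.76 Y140.14
M3 S324
G01 X29.52 Y94.54 F3015
M5
G0 X74.03 Y69.31
M3 S324
G01 X61.80 Y151.64 F3015
G01 X71.96 Y9.42
G01 X115.73 Y75.53
G01 X68.54 Y70.34
G01 X15.08 Y176.33
G01 X74.03 Y69.31
M5
G0 X0.00 Y0.00

1 u = 1 mm; y_m = 181.71 − y.

[1] `<path>` cubic bezier, #0000ff→engrave S324 F3015: (116.52,34.15) → (110.45,35.69) → (93.46,53.65) → (73.34,79.96) → (57.87,106.53) → (54.85,125.27)

[2] `<path>` quadratic bezier, #0000ff→engrave S324 F3015: (68.74,16.02) → (89.15,52.47) → (105.98,85.27) → (119.21,114.40) → (128.86,139.88) → (134.93,161.69)

[3] `<path>` line segment, #0000ff→engrave S324 F3015: (127.76,140.14) → (29.52,94.54)

[4] `<path>` closed polygon, #0000ff→engrave S324 F3015: (74.03,69.31) → (61.80,151.64) → (71.96,9.42) → (115.73,75.53) → (68.54,70.34) → (15.08,176.33) → (74.03,69.31) (closed)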